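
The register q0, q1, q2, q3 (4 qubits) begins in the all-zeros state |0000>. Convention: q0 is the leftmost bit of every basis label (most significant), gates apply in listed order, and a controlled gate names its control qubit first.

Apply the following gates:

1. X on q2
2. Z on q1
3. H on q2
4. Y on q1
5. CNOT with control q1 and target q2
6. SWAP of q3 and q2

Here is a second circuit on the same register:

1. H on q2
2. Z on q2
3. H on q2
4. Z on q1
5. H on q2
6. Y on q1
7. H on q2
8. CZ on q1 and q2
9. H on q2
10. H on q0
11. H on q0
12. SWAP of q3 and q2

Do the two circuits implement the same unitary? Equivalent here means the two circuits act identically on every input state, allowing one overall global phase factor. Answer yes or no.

Yes — the two circuits implement the same unitary up to a global phase.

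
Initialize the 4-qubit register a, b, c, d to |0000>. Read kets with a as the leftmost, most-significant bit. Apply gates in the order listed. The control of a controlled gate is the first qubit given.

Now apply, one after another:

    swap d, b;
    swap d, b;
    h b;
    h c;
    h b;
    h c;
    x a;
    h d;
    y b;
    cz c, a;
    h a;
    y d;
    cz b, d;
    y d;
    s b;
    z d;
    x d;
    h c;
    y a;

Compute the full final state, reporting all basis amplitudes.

The resulting statevector has amplitude 0 on |0000>, 0 on |0001>, 0 on |0010>, 0 on |0011>, sqrt(2)*I/4 on |0100>, sqrt(2)*I/4 on |0101>, sqrt(2)*I/4 on |0110>, sqrt(2)*I/4 on |0111>, 0 on |1000>, 0 on |1001>, 0 on |1010>, 0 on |1011>, sqrt(2)*I/4 on |1100>, sqrt(2)*I/4 on |1101>, sqrt(2)*I/4 on |1110>, sqrt(2)*I/4 on |1111>.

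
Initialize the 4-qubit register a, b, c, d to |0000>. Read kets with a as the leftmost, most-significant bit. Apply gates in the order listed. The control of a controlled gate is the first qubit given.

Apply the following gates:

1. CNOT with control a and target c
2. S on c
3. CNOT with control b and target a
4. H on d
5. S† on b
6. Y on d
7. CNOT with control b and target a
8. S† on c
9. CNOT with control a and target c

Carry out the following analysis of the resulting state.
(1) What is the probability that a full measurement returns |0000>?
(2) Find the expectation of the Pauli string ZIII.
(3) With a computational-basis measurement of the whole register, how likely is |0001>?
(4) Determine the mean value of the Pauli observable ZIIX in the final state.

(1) Outcome |0000> occurs with probability 1/2.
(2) The expectation value of ZIII is 1.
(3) The probability of measuring |0001> is 1/2.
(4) The expectation value of ZIIX is -1.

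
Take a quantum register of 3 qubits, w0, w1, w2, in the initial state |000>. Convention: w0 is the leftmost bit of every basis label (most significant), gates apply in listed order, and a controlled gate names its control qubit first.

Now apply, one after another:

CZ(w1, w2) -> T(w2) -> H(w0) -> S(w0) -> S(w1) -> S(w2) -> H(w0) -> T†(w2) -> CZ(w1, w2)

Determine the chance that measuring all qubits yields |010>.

The probability of measuring |010> is 0.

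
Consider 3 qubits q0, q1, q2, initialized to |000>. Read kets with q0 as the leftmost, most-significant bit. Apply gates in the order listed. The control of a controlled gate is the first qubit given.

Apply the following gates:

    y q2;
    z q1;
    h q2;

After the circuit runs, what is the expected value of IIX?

The expectation value of IIX is -1.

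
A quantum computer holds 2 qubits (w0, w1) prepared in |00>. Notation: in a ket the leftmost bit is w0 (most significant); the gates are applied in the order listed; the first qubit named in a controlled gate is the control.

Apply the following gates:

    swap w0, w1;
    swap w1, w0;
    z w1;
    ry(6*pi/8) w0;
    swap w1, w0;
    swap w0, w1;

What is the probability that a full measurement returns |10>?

The probability of measuring |10> is sqrt(2)/4 + 1/2.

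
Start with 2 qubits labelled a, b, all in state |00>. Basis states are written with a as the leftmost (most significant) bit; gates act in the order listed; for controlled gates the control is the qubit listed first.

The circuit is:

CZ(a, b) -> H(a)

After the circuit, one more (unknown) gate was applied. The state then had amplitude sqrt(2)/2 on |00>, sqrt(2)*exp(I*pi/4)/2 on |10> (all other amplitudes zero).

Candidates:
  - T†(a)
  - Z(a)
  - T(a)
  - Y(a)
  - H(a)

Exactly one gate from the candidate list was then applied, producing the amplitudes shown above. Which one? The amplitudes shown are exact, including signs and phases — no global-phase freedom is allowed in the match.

The applied gate was T(a).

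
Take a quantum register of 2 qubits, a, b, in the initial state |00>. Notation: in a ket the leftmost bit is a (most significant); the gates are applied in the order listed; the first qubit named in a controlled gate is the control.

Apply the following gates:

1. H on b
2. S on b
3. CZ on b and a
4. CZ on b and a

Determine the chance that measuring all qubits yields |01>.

A full measurement returns |01> with probability 1/2. Key observation: the block from step 3 through step 4 cancels to the identity and can be dropped.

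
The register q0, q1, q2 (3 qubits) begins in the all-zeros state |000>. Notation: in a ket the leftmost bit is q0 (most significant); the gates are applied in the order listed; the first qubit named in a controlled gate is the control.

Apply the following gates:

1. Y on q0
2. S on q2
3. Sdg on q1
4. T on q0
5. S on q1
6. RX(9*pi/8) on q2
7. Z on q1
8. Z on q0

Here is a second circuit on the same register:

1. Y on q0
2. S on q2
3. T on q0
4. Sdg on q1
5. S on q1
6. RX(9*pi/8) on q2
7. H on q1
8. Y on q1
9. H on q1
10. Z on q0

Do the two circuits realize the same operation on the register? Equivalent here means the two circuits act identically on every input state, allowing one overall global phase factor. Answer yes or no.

No: there is an input state on which the two circuits produce genuinely different outputs (not merely differing by a phase).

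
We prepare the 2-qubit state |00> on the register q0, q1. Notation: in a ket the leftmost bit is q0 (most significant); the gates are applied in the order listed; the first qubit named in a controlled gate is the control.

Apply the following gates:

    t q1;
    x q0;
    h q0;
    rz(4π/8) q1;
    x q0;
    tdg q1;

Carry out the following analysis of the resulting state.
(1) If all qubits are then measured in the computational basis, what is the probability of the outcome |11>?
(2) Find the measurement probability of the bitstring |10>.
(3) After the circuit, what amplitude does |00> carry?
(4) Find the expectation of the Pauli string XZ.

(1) Outcome |11> occurs with probability 0.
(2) A full measurement returns |10> with probability 1/2.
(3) The amplitude on |00> is sqrt(2)*exp(3*I*pi/4)/2.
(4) The expectation value of XZ is -1.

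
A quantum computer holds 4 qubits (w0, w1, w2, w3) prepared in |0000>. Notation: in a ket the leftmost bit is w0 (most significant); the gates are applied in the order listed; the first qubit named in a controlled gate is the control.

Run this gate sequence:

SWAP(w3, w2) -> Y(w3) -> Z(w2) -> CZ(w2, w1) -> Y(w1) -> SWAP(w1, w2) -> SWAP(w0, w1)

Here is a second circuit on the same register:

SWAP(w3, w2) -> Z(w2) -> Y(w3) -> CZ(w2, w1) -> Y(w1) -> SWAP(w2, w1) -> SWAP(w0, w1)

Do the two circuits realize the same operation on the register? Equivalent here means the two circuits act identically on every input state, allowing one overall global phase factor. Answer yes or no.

Yes, they are equivalent — the unitaries differ by at most a global phase.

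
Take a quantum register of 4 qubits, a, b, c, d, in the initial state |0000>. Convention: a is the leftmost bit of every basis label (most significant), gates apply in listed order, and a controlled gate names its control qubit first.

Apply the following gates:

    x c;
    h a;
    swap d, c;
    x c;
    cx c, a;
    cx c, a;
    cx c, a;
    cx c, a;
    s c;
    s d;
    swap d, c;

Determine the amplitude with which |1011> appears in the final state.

The amplitude on |1011> is -sqrt(2)/2.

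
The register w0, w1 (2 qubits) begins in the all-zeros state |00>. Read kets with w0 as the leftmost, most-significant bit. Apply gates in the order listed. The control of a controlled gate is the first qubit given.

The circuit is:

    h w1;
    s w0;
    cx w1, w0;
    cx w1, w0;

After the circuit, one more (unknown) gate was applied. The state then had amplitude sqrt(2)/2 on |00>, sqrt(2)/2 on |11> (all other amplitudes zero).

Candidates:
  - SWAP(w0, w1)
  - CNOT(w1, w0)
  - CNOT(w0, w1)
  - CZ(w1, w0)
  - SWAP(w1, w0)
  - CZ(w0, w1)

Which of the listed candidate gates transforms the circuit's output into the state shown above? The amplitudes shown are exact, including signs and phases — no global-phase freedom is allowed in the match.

The unique candidate consistent with the amplitudes is CNOT(w1, w0).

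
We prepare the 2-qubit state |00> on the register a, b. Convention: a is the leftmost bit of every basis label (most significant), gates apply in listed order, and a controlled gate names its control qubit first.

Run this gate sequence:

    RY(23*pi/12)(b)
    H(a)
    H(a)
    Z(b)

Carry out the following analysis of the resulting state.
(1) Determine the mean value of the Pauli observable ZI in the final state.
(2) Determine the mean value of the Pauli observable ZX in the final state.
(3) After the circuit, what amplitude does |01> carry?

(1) The observable ZI averages to 1. Key observation: steps 2-3 multiply out to the identity, so the circuit reduces to the remaining gates.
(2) The expectation value of ZX is -sqrt(2)/4 + sqrt(6)/4.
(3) The final state's coefficient on |01> equals -sqrt(sqrt(2) + 2)/4 + sqrt(6 - 3*sqrt(2))/4.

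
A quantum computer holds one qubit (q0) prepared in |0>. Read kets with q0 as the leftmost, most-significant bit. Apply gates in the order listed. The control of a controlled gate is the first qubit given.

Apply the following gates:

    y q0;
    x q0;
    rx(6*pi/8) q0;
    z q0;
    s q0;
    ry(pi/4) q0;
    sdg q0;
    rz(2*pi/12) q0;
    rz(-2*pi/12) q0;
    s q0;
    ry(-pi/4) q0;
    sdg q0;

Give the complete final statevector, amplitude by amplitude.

The resulting statevector has amplitude I*sqrt(2 - sqrt(2))/2 on |0>, -sqrt(sqrt(2) + 2)/2 on |1>. Key observation: the block from step 5 through step 12 cancels to the identity and can be dropped.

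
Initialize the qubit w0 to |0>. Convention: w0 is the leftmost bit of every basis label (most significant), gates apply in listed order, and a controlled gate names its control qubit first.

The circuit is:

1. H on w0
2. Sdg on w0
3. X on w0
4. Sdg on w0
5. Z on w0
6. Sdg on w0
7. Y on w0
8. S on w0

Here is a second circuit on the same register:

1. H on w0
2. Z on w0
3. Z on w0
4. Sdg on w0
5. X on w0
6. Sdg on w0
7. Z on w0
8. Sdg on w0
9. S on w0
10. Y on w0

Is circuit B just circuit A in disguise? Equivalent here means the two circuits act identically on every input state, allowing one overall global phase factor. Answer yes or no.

No, they are not equivalent — no single phase factor reconciles the two unitaries.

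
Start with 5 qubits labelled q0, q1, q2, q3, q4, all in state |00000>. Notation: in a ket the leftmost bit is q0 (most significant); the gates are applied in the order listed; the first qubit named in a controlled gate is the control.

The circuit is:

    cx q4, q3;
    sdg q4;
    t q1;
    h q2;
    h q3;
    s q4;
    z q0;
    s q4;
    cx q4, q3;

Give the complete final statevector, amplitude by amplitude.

The final amplitudes are 1/2 on |00000>, 1/2 on |00010>, 1/2 on |00100>, 1/2 on |00110>, and 0 on every other basis state.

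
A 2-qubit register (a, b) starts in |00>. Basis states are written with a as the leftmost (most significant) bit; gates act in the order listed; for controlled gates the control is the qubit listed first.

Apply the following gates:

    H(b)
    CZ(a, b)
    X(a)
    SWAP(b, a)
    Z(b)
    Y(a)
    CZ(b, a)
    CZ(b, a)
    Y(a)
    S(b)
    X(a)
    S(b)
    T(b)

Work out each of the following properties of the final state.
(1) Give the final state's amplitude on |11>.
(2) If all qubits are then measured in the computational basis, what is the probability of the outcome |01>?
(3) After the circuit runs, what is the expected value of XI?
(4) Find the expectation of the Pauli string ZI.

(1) The final state's coefficient on |11> equals sqrt(2)*exp(I*pi/4)/2. Key observation: gates 6-9 undo each other exactly, leaving only the rest of the circuit to track.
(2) Outcome |01> occurs with probability 1/2.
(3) In the final state, XI has expectation 1.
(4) The expectation value of ZI is 0.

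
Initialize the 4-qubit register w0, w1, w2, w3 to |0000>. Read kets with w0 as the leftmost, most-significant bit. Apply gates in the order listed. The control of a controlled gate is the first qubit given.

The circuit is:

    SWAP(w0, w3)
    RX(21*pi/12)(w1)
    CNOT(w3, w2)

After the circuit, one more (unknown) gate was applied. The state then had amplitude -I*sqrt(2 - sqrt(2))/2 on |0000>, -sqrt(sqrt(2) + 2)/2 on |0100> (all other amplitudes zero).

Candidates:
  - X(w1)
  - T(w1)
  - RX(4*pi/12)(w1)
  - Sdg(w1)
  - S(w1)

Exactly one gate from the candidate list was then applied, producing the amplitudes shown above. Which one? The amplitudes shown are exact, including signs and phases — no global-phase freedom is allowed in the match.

The unique candidate consistent with the amplitudes is X(w1).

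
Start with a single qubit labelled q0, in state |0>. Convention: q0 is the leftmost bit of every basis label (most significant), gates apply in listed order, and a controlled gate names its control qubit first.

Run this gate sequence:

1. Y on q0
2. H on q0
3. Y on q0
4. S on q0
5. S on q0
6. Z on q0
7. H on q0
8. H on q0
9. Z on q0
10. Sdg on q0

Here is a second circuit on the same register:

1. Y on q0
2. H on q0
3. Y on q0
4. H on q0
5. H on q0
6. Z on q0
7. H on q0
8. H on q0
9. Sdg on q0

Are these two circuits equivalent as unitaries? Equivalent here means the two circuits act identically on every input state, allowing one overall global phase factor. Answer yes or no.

Yes, they are equivalent — the unitaries differ by at most a global phase.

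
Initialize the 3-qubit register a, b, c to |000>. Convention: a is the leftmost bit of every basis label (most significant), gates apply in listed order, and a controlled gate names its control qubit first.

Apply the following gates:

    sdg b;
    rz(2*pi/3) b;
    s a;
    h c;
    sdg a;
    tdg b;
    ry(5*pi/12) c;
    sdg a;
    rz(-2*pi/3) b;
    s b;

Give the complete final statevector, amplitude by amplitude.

The final amplitudes are -sqrt(6*sqrt(2) + 12)/8 + sqrt(4 - 2*sqrt(2))/8 + sqrt(12 - 6*sqrt(2))/8 + sqrt(2*sqrt(2) + 4)/8 on |000>, -sqrt(4 - 2*sqrt(2))/8 + sqrt(12 - 6*sqrt(2))/8 + sqrt(2*sqrt(2) + 4)/8 + sqrt(6*sqrt(2) + 12)/8 on |001>, and 0 on every other basis state.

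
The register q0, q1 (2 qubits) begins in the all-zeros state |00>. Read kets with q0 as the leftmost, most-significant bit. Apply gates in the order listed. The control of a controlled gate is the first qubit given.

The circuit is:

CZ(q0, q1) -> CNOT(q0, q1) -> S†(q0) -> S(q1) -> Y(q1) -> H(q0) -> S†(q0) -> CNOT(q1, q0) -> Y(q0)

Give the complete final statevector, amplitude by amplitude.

The resulting statevector has amplitude 0 on |00>, sqrt(2)/2 on |01>, 0 on |10>, sqrt(2)*I/2 on |11>.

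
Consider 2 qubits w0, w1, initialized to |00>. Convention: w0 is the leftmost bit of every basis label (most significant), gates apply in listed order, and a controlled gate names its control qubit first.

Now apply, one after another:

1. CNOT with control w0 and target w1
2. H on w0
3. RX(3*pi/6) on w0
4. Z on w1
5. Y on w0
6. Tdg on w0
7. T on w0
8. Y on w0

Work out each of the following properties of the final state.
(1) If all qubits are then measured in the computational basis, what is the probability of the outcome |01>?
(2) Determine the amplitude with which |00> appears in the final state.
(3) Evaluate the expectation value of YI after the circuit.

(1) Outcome |01> occurs with probability 0. Key observation: steps 5-8 multiply out to the identity, so the circuit reduces to the remaining gates.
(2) The amplitude on |00> is 1/2 - I/2.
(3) The expectation value of YI is 0.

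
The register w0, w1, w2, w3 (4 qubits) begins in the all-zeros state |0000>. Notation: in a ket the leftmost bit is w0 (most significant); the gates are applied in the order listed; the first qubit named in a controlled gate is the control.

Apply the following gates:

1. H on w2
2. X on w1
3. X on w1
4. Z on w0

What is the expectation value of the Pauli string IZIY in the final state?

The expectation value of IZIY is 0. Key observation: the block from step 2 through step 3 cancels to the identity and can be dropped.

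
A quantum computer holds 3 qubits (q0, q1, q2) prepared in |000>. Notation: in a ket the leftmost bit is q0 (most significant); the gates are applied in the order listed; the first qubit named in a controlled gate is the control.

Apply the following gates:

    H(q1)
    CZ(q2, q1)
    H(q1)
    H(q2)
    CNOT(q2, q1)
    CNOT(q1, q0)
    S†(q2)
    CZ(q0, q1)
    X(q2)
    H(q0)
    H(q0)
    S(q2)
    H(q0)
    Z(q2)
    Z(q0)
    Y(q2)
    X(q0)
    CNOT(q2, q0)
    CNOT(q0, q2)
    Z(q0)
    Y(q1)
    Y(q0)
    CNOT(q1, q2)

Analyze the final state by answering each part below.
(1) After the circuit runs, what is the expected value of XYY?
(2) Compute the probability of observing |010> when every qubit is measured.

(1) The expectation value of XYY is -1.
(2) A full measurement returns |010> with probability 1/4.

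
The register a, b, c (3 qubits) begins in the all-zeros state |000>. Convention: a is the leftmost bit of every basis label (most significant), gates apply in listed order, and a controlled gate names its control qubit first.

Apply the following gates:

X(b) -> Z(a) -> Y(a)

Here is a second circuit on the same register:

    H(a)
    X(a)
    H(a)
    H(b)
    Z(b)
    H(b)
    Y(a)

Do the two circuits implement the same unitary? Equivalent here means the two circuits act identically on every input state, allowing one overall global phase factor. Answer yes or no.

Yes: on every input state the two circuits agree up to one overall phase factor.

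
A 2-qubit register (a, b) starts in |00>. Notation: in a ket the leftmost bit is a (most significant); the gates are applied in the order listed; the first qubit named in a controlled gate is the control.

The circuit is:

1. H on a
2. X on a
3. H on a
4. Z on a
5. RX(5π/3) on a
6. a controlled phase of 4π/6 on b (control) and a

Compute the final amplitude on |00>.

|00> carries amplitude -sqrt(3)/2 in the final state. Key observation: the block from step 1 through step 4 cancels to the identity and can be dropped.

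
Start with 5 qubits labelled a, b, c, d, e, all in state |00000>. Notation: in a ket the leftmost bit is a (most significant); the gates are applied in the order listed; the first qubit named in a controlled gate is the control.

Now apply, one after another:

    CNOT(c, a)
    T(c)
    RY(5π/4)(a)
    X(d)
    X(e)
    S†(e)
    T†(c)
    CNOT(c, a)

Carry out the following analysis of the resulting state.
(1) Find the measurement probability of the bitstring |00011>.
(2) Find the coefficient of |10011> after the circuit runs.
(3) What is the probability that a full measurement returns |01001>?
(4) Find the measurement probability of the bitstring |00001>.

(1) A full measurement returns |00011> with probability 1/2 - sqrt(2)/4.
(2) |10011> carries amplitude -I*sqrt(sqrt(2) + 2)/2 in the final state.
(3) A full measurement returns |01001> with probability 0.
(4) A full measurement returns |00001> with probability 0.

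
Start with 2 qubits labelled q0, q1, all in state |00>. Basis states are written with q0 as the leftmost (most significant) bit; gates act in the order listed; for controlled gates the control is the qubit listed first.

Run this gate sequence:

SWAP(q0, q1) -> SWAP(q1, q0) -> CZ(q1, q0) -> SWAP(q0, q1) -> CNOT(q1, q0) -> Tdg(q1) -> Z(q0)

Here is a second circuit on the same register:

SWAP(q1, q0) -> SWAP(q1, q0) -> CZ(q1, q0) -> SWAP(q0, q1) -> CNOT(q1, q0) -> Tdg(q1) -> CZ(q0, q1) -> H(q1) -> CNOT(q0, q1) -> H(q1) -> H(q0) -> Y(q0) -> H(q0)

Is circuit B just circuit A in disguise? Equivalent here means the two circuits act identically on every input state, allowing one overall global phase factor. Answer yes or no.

No, they are not equivalent — no single phase factor reconciles the two unitaries.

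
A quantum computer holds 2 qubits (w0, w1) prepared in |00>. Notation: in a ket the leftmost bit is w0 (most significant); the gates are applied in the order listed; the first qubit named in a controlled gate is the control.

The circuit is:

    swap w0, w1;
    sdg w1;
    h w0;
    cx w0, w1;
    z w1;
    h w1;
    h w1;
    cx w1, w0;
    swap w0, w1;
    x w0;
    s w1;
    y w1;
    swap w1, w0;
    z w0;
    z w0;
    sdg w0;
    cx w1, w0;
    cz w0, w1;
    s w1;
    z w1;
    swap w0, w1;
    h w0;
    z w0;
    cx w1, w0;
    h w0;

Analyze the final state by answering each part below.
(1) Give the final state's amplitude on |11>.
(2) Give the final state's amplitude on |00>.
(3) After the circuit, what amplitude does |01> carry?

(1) The amplitude on |11> is sqrt(2)/2.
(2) The final state's coefficient on |00> equals -sqrt(2)*I/2.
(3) |01> carries amplitude 0 in the final state.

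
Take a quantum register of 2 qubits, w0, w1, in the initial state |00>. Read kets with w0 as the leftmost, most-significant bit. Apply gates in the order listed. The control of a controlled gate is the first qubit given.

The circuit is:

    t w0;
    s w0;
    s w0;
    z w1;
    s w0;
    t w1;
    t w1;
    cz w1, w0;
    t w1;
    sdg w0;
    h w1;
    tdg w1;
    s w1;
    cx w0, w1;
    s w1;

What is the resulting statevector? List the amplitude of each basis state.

The resulting statevector has amplitude sqrt(2)/2 on |00>, sqrt(2)*exp(3*I*pi/4)/2 on |01>, 0 on |10>, 0 on |11>.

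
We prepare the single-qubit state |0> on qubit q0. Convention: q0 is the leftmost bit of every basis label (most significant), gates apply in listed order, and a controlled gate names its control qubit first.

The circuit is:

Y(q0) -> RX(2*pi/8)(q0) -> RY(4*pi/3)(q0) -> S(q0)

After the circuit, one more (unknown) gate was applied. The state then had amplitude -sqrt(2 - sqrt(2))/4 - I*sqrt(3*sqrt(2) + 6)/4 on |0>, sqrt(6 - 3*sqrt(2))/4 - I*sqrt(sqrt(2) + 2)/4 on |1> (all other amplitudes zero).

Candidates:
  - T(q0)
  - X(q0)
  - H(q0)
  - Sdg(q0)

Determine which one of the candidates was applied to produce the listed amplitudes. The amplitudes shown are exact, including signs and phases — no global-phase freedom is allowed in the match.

The applied gate was Sdg(q0).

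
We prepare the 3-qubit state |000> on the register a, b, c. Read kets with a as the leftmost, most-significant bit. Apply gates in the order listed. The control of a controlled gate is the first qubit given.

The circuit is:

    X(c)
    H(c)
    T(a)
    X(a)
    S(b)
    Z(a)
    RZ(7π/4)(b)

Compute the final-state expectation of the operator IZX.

In the final state, IZX has expectation -1.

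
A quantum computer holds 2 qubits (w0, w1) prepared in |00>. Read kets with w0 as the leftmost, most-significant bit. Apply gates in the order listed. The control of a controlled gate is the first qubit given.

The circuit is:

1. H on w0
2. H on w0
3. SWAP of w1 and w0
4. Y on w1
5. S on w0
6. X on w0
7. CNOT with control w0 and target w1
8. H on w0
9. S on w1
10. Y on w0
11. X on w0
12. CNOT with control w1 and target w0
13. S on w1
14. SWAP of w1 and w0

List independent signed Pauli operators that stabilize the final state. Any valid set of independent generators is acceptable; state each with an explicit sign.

The stabilizer group can be generated by +IX, +ZI, among other valid generating sets.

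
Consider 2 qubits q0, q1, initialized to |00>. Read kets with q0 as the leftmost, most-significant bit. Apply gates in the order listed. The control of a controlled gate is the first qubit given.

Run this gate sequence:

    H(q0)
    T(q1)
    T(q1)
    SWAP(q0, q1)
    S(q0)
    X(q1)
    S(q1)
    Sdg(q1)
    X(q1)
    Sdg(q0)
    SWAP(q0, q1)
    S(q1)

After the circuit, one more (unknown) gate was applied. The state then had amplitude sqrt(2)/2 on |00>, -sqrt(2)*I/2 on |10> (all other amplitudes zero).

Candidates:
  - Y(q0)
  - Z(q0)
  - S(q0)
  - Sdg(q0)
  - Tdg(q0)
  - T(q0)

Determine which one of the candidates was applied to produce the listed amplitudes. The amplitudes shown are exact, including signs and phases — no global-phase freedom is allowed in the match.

It was Sdg(q0) that produced the state shown. Key observation: steps 4-11 multiply out to the identity, so the circuit reduces to the remaining gates.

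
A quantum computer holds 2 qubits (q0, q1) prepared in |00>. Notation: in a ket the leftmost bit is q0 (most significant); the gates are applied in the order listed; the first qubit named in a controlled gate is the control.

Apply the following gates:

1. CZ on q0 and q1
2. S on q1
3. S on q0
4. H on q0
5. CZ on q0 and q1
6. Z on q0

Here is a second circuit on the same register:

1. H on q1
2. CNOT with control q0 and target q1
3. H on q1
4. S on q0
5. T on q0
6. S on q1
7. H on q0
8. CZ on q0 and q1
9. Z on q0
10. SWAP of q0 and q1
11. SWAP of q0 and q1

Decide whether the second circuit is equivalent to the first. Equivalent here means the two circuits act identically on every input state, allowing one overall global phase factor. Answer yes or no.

No: there is an input state on which the two circuits produce genuinely different outputs (not merely differing by a phase).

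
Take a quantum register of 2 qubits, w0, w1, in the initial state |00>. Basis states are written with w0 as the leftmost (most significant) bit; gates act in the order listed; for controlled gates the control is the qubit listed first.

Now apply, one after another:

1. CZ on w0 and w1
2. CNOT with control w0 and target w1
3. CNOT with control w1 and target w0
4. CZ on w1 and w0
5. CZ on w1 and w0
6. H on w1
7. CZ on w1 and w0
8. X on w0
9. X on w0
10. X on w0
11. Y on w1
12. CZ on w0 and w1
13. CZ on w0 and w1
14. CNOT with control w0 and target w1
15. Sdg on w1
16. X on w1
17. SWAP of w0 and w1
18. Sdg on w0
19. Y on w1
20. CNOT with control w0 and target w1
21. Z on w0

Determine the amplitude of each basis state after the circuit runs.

After the circuit, the state carries amplitude sqrt(2)*I/2 on |00>, 0 on |01>, 0 on |10>, sqrt(2)*I/2 on |11>. Key observation: steps 9-10 multiply out to the identity, so the circuit reduces to the remaining gates.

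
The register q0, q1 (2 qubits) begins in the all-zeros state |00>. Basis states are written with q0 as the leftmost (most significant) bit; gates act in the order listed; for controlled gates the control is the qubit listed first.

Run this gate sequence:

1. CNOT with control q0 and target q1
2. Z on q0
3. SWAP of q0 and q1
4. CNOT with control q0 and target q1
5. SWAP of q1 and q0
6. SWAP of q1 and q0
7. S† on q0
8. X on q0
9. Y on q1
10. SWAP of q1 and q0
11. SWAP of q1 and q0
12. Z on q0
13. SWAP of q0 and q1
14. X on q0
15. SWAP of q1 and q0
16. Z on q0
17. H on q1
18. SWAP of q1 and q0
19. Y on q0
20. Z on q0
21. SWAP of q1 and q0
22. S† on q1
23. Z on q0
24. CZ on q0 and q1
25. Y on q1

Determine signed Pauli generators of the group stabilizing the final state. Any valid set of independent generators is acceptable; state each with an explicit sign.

The stabilizer group can be generated by +IY, -ZI, among other valid generating sets.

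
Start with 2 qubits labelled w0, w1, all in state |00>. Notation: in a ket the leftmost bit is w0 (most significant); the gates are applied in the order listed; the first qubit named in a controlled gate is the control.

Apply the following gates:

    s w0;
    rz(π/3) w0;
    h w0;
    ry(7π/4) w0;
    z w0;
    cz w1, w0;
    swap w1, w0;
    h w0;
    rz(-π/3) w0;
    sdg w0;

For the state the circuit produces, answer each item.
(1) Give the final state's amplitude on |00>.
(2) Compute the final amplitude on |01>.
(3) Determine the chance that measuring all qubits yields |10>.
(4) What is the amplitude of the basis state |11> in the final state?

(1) The final state's coefficient on |00> equals -sqrt(sqrt(2) + 2)/4 - sqrt(2 - sqrt(2))/4.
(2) |01> carries amplitude -sqrt(2 - sqrt(2))/4 + sqrt(sqrt(2) + 2)/4 in the final state.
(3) A full measurement returns |10> with probability sqrt(2)/8 + 1/4.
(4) The final state's coefficient on |11> equals (-sqrt(sqrt(2) + 2) + sqrt(2 - sqrt(2)))*exp(I*pi/6)/4.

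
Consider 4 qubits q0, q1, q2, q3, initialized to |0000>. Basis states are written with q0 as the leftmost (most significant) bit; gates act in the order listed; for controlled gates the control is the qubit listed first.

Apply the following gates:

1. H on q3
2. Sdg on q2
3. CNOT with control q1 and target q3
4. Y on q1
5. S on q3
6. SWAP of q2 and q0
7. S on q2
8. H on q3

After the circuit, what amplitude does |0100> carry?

The amplitude on |0100> is -1/2 + I/2.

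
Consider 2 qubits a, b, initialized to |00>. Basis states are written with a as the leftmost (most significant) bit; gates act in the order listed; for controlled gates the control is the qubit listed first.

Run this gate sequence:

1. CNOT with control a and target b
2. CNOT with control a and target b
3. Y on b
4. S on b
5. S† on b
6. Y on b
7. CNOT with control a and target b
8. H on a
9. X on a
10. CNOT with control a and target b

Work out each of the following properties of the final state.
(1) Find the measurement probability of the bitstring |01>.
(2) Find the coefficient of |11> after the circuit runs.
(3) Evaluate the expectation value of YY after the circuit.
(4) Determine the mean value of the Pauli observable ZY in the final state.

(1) A full measurement returns |01> with probability 0. Key observation: steps 2-7 multiply out to the identity, so the circuit reduces to the remaining gates.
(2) |11> carries amplitude sqrt(2)/2 in the final state.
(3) In the final state, YY has expectation -1.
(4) The observable ZY averages to 0.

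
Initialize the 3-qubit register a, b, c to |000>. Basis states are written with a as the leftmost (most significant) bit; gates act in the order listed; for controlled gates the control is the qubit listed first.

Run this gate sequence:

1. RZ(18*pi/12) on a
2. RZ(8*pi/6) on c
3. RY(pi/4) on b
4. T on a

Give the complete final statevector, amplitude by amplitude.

The resulting statevector has amplitude sqrt(sqrt(2) + 2)*exp(7*I*pi/12)/2 on |000>, sqrt(2 - sqrt(2))*exp(7*I*pi/12)/2 on |010>, and 0 on every other basis state.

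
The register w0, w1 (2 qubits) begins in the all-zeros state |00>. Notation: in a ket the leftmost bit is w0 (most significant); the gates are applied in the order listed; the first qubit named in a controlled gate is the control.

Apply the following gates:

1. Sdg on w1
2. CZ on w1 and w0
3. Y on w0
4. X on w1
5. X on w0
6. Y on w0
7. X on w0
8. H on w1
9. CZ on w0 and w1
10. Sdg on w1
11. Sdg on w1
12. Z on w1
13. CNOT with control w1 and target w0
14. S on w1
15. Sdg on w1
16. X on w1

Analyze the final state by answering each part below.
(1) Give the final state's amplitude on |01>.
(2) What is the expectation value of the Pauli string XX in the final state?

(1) The final state's coefficient on |01> equals -sqrt(2)/2.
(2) The observable XX averages to -1.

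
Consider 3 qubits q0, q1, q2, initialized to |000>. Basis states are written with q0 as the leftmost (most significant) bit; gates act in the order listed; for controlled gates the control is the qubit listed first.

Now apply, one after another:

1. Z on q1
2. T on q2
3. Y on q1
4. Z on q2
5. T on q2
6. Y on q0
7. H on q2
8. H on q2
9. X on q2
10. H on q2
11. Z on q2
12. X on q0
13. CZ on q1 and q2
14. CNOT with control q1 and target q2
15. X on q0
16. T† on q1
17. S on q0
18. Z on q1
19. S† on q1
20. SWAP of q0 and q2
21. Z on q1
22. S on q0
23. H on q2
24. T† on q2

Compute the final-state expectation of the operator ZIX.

In the final state, ZIX has expectation 0.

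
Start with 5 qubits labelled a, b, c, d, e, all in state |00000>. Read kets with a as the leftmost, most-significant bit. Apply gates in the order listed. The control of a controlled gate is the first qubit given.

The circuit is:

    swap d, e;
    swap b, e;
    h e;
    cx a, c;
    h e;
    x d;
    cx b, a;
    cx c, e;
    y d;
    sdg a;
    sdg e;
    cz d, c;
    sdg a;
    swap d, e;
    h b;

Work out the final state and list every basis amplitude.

The resulting statevector has amplitude -sqrt(2)*I/2 on |00000>, -sqrt(2)*I/2 on |01000>, and 0 on every other basis state.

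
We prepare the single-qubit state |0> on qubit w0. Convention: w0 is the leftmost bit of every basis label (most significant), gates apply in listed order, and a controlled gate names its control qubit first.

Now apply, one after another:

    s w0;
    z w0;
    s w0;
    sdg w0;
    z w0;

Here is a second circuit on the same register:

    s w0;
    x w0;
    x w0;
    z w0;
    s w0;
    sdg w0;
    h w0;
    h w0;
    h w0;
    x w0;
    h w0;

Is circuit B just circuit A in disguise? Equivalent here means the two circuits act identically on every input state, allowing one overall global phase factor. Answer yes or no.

Yes, they are equivalent — the unitaries differ by at most a global phase.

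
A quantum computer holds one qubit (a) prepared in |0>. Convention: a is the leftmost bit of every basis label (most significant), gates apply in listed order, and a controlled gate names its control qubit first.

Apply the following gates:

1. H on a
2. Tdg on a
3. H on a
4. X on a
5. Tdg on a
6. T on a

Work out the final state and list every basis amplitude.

After the circuit, the state carries amplitude 1/2 + exp(3*I*pi/4)/2 on |0>, 1/2 - exp(3*I*pi/4)/2 on |1>.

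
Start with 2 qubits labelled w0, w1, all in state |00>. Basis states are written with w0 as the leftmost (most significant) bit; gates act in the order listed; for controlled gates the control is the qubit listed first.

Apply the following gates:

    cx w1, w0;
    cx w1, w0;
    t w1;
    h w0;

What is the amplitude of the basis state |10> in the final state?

|10> carries amplitude sqrt(2)/2 in the final state. Key observation: steps 1-2 multiply out to the identity, so the circuit reduces to the remaining gates.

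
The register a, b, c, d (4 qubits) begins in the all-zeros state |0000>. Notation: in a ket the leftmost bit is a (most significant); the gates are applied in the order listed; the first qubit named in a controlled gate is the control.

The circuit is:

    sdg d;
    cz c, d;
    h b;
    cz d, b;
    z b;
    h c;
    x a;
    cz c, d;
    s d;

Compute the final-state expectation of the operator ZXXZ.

In the final state, ZXXZ has expectation 1.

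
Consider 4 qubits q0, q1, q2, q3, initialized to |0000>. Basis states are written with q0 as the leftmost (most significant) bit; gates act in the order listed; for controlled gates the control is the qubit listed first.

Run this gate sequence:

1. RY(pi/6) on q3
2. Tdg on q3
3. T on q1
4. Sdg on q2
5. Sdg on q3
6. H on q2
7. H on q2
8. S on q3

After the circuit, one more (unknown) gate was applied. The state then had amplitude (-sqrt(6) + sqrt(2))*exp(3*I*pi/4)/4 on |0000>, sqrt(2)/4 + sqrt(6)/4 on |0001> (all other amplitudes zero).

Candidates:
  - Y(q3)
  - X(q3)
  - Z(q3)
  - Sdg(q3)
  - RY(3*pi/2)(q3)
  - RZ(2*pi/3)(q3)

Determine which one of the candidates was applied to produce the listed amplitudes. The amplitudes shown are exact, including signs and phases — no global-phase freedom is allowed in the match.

The unique candidate consistent with the amplitudes is X(q3). Key observation: gates 5-8 undo each other exactly, leaving only the rest of the circuit to track.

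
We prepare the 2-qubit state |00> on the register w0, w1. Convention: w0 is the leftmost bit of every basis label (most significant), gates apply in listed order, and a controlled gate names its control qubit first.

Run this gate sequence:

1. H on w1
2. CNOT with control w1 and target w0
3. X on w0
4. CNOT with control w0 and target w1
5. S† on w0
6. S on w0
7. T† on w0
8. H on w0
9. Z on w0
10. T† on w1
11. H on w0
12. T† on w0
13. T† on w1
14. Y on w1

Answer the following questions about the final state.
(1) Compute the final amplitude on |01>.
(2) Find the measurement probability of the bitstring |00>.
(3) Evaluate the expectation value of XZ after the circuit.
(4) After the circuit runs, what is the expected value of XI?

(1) The amplitude on |01> is 0.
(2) Outcome |00> occurs with probability 1/2.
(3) The expectation value of XZ is 1.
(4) The expectation value of XI is 1.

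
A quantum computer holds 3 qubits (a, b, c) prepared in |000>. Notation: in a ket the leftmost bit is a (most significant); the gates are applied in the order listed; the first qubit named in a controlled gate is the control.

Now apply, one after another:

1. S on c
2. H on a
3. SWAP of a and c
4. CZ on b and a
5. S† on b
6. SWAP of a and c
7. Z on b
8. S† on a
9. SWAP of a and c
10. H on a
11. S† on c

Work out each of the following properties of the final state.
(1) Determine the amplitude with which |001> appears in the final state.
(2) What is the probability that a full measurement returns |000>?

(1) The final state's coefficient on |001> equals -1/2.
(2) Outcome |000> occurs with probability 1/4.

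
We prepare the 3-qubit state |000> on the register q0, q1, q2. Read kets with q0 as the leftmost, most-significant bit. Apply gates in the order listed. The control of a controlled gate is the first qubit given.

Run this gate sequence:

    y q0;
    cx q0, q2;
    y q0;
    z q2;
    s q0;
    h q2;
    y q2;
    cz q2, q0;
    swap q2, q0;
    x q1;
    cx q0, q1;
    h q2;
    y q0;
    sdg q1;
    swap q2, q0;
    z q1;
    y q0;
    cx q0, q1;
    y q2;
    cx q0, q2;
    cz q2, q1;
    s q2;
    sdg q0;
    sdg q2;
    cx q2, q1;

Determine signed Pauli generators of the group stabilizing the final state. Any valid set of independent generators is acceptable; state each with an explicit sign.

The final state is stabilized by the group generated by +XIZ, -ZIY, -IZI; other independent generating sets are equally valid.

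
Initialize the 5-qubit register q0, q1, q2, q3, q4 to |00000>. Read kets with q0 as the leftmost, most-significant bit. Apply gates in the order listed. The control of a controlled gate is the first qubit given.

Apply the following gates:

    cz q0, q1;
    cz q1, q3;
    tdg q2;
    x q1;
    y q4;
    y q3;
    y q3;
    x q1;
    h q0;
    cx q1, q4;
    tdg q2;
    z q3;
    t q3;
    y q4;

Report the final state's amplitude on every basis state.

The final amplitudes are sqrt(2)/2 on |00000>, sqrt(2)/2 on |10000>, and 0 on every other basis state.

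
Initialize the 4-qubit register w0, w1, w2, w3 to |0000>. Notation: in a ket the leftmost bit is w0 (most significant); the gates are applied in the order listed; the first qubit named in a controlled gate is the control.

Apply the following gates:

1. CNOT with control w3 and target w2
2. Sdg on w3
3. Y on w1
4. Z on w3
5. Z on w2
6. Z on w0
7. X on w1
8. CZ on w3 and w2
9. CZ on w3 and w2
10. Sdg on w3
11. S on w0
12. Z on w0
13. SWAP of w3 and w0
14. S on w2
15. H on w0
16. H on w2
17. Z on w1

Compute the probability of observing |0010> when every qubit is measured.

A full measurement returns |0010> with probability 1/4.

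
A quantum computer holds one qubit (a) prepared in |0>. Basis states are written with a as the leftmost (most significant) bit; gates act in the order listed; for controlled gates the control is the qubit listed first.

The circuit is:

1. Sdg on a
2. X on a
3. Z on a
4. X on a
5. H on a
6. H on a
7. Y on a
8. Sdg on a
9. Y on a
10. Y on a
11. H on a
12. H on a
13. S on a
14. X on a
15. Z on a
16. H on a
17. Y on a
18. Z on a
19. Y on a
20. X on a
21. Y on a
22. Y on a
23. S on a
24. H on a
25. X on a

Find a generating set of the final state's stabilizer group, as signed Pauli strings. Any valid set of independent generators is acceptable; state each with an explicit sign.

The final state is stabilized by the group generated by -Y; other independent generating sets are equally valid.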